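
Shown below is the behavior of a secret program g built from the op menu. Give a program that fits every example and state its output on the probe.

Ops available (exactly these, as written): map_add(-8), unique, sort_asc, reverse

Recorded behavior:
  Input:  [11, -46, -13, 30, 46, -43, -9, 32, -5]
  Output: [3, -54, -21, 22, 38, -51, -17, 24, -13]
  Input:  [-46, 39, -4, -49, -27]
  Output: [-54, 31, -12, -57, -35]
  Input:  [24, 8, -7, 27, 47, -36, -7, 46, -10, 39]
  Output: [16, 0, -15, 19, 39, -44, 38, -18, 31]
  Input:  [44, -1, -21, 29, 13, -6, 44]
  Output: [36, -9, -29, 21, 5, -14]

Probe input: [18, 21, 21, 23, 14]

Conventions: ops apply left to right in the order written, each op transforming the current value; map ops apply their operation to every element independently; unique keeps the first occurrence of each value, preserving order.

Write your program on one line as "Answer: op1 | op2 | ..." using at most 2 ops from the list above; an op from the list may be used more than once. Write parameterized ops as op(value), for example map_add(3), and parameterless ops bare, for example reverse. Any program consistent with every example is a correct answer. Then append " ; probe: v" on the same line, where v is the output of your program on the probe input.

map_add(-8) | unique ; probe: [10, 13, 15, 6]

Check, running the answer program on each example:
  [11, -46, -13, 30, 46, -43, -9, 32, -5] -> [3, -54, -21, 22, 38, -51, -17, 24, -13] -> [3, -54, -21, 22, 38, -51, -17, 24, -13]
  [-46, 39, -4, -49, -27] -> [-54, 31, -12, -57, -35] -> [-54, 31, -12, -57, -35]
  [24, 8, -7, 27, 47, -36, -7, 46, -10, 39] -> [16, 0, -15, 19, 39, -44, -15, 38, -18, 31] -> [16, 0, -15, 19, 39, -44, 38, -18, 31]
  [44, -1, -21, 29, 13, -6, 44] -> [36, -9, -29, 21, 5, -14, 36] -> [36, -9, -29, 21, 5, -14]
  probe: [18, 21, 21, 23, 14] -> [10, 13, 13, 15, 6] -> [10, 13, 15, 6]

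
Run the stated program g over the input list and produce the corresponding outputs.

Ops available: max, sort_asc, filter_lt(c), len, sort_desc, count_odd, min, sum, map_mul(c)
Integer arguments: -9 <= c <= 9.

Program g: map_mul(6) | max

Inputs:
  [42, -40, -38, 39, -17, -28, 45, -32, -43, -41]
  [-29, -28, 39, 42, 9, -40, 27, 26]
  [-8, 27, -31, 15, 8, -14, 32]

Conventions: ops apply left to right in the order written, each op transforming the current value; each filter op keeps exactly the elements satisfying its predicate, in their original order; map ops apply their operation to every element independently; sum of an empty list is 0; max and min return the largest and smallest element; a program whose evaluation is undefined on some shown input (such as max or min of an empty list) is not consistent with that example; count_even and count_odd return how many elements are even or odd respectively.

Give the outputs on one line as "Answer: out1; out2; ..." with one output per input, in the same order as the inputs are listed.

Execution, op by op:
  [42, -40, -38, 39, -17, -28, 45, -32, -43, -41] -> [252, -240, -228, 234, -102, -168, 270, -192, -258, -246] -> 270
  [-29, -28, 39, 42, 9, -40, 27, 26] -> [-174, -168, 234, 252, 54, -240, 162, 156] -> 252
  [-8, 27, -31, 15, 8, -14, 32] -> [-48, 162, -186, 90, 48, -84, 192] -> 192

270; 252; 192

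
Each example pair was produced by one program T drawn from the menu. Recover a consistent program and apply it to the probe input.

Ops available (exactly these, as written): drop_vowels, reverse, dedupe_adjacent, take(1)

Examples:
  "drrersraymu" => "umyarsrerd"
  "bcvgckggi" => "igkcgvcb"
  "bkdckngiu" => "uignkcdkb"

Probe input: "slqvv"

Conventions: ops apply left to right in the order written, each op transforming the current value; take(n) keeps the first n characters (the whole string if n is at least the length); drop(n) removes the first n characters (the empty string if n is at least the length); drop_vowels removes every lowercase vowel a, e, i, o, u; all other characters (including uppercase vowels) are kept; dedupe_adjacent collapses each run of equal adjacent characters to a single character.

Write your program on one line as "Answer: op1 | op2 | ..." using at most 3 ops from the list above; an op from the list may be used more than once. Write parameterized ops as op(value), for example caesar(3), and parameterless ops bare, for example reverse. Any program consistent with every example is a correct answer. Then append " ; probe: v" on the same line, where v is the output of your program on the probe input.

dedupe_adjacent | reverse ; probe: "vqls"

Check, running the answer program on each example:
  "drrersraymu" -> "drersraymu" -> "umyarsrerd"
  "bcvgckggi" -> "bcvgckgi" -> "igkcgvcb"
  "bkdckngiu" -> "bkdckngiu" -> "uignkcdkb"
  probe: "slqvv" -> "slqv" -> "vqls"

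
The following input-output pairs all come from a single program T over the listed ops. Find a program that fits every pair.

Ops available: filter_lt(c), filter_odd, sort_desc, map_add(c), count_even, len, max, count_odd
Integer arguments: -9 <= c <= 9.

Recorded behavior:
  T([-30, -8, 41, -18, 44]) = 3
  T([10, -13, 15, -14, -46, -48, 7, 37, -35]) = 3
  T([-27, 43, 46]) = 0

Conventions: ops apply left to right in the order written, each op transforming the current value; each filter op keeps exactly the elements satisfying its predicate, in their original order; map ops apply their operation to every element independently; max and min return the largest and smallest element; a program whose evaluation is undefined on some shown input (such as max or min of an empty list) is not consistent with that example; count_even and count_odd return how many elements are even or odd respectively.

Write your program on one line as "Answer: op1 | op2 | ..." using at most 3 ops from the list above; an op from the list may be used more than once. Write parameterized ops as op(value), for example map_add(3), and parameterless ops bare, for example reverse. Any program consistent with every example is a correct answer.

filter_lt(2) | count_even

Check, running the answer program on each example:
  [-30, -8, 41, -18, 44] -> [-30, -8, -18] -> 3
  [10, -13, 15, -14, -46, -48, 7, 37, -35] -> [-13, -14, -46, -48, -35] -> 3
  [-27, 43, 46] -> [-27] -> 0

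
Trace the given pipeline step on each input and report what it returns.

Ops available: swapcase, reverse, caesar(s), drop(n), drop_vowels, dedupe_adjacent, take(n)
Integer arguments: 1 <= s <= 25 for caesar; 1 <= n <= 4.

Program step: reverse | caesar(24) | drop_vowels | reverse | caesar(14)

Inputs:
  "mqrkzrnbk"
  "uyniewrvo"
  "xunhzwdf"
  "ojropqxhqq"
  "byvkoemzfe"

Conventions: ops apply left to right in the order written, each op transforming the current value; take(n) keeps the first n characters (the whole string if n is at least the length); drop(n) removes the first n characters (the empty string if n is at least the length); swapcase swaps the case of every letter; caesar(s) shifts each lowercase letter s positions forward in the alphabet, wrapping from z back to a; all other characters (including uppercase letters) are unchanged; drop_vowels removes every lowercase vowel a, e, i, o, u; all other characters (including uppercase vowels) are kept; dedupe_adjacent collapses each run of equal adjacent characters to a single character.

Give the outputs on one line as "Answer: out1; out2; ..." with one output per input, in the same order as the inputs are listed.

"ydldzn"; "gkzuqdha"; "jgztlpr"; "avdabjt"; "nkhaqylrq"

Execution, op by op:
  "mqrkzrnbk" -> "kbnrzkrqm" -> "izlpxipok" -> "zlpxpk" -> "kpxplz" -> "ydldzn"
  "uyniewrvo" -> "ovrweinyu" -> "mtpucglws" -> "mtpcglws" -> "swlgcptm" -> "gkzuqdha"
  "xunhzwdf" -> "fdwzhnux" -> "dbuxflsv" -> "dbxflsv" -> "vslfxbd" -> "jgztlpr"
  "ojropqxhqq" -> "qqhxqporjo" -> "oofvonmphm" -> "fvnmphm" -> "mhpmnvf" -> "avdabjt"
  "byvkoemzfe" -> "efzmeokvyb" -> "cdxkcmitwz" -> "cdxkcmtwz" -> "zwtmckxdc" -> "nkhaqylrq"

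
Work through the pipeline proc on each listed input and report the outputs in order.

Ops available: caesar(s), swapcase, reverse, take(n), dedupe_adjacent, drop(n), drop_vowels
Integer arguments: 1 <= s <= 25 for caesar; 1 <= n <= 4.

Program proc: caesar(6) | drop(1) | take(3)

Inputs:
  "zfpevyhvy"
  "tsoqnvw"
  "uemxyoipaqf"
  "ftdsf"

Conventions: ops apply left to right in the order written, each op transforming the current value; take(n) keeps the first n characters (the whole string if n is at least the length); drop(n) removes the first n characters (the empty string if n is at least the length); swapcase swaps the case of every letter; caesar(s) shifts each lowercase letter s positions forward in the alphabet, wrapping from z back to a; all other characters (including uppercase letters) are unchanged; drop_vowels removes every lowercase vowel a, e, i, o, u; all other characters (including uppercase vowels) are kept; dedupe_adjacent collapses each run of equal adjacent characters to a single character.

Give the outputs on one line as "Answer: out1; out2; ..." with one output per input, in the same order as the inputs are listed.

"lvk"; "yuw"; "ksd"; "zjy"

Execution, op by op:
  "zfpevyhvy" -> "flvkbenbe" -> "lvkbenbe" -> "lvk"
  "tsoqnvw" -> "zyuwtbc" -> "yuwtbc" -> "yuw"
  "uemxyoipaqf" -> "aksdeuovgwl" -> "ksdeuovgwl" -> "ksd"
  "ftdsf" -> "lzjyl" -> "zjyl" -> "zjy"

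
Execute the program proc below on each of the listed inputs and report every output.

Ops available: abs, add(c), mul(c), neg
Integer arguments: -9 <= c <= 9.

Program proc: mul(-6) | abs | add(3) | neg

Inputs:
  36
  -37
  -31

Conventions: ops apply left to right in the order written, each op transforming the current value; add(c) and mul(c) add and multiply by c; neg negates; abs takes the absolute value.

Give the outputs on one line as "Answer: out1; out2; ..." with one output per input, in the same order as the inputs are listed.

Execution, op by op:
  36 -> -216 -> 216 -> 219 -> -219
  -37 -> 222 -> 222 -> 225 -> -225
  -31 -> 186 -> 186 -> 189 -> -189

-219; -225; -189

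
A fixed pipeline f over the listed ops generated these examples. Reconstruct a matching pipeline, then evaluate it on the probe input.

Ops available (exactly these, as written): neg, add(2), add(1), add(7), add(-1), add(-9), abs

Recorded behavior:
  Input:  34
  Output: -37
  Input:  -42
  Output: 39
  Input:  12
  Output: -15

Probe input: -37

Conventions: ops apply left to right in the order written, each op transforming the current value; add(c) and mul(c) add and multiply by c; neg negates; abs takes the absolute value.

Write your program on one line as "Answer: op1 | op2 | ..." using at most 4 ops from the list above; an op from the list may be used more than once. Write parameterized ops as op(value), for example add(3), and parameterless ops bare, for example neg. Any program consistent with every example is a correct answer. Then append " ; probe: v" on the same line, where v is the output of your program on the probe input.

add(1) | add(2) | neg ; probe: 34

Check, running the answer program on each example:
  34 -> 35 -> 37 -> -37
  -42 -> -41 -> -39 -> 39
  12 -> 13 -> 15 -> -15
  probe: -37 -> -36 -> -34 -> 34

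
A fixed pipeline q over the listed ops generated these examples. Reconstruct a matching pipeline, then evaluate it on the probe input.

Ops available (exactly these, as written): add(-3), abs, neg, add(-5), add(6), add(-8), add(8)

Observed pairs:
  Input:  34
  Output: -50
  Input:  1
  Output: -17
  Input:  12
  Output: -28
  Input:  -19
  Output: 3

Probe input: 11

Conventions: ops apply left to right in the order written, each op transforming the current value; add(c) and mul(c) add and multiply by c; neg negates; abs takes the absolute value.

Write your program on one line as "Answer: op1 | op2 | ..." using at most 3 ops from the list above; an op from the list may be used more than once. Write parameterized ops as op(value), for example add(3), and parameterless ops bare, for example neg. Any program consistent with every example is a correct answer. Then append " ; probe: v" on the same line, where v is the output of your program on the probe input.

add(8) | neg | add(-8) ; probe: -27

Check, running the answer program on each example:
  34 -> 42 -> -42 -> -50
  1 -> 9 -> -9 -> -17
  12 -> 20 -> -20 -> -28
  -19 -> -11 -> 11 -> 3
  probe: 11 -> 19 -> -19 -> -27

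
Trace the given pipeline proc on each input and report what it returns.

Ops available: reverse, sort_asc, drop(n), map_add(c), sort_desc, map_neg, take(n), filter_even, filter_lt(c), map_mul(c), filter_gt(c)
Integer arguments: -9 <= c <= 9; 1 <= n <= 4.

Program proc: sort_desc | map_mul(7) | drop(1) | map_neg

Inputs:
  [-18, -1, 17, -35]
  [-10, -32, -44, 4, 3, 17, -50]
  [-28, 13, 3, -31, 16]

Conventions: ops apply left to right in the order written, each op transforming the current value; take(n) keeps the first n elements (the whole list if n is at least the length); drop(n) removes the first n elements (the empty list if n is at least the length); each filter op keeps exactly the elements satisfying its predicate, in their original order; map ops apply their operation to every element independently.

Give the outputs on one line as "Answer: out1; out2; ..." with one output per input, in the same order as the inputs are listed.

Execution, op by op:
  [-18, -1, 17, -35] -> [17, -1, -18, -35] -> [119, -7, -126, -245] -> [-7, -126, -245] -> [7, 126, 245]
  [-10, -32, -44, 4, 3, 17, -50] -> [17, 4, 3, -10, -32, -44, -50] -> [119, 28, 21, -70, -224, -308, -350] -> [28, 21, -70, -224, -308, -350] -> [-28, -21, 70, 224, 308, 350]
  [-28, 13, 3, -31, 16] -> [16, 13, 3, -28, -31] -> [112, 91, 21, -196, -217] -> [91, 21, -196, -217] -> [-91, -21, 196, 217]

[7, 126, 245]; [-28, -21, 70, 224, 308, 350]; [-91, -21, 196, 217]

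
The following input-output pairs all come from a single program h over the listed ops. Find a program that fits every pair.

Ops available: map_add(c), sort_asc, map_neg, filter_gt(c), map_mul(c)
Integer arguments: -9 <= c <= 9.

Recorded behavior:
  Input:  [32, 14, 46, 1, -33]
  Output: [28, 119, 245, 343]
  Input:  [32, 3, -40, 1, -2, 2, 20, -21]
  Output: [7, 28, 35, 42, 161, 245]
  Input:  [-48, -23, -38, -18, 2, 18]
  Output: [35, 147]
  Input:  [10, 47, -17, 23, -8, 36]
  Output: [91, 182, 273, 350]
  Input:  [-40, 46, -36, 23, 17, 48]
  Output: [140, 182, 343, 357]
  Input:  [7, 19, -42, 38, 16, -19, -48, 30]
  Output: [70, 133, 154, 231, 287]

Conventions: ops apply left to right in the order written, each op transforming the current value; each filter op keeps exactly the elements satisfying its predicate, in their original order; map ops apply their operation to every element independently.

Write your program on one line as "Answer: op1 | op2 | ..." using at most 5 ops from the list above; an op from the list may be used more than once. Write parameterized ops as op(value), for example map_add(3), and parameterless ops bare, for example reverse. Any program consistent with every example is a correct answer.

filter_gt(-7) | map_add(3) | sort_asc | map_mul(7)

Check, running the answer program on each example:
  [32, 14, 46, 1, -33] -> [32, 14, 46, 1] -> [35, 17, 49, 4] -> [4, 17, 35, 49] -> [28, 119, 245, 343]
  [32, 3, -40, 1, -2, 2, 20, -21] -> [32, 3, 1, -2, 2, 20] -> [35, 6, 4, 1, 5, 23] -> [1, 4, 5, 6, 23, 35] -> [7, 28, 35, 42, 161, 245]
  [-48, -23, -38, -18, 2, 18] -> [2, 18] -> [5, 21] -> [5, 21] -> [35, 147]
  [10, 47, -17, 23, -8, 36] -> [10, 47, 23, 36] -> [13, 50, 26, 39] -> [13, 26, 39, 50] -> [91, 182, 273, 350]
  [-40, 46, -36, 23, 17, 48] -> [46, 23, 17, 48] -> [49, 26, 20, 51] -> [20, 26, 49, 51] -> [140, 182, 343, 357]
  [7, 19, -42, 38, 16, -19, -48, 30] -> [7, 19, 38, 16, 30] -> [10, 22, 41, 19, 33] -> [10, 19, 22, 33, 41] -> [70, 133, 154, 231, 287]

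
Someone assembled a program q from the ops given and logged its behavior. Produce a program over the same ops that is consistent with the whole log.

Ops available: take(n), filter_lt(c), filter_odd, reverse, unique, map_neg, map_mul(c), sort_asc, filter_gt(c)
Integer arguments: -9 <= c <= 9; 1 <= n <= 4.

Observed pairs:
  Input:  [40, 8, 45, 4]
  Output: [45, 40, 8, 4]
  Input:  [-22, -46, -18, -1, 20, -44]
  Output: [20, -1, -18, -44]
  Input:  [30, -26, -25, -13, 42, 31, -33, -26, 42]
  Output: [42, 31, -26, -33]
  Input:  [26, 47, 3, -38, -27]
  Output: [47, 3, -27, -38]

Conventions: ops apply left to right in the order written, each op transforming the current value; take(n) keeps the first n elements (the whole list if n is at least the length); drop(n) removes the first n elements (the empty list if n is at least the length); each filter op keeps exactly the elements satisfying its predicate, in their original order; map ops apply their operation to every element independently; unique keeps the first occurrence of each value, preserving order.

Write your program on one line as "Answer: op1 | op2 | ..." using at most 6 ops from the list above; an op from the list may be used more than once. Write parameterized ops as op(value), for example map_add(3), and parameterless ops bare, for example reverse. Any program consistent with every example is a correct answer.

reverse | map_neg | take(4) | sort_asc | map_neg

Check, running the answer program on each example:
  [40, 8, 45, 4] -> [4, 45, 8, 40] -> [-4, -45, -8, -40] -> [-4, -45, -8, -40] -> [-45, -40, -8, -4] -> [45, 40, 8, 4]
  [-22, -46, -18, -1, 20, -44] -> [-44, 20, -1, -18, -46, -22] -> [44, -20, 1, 18, 46, 22] -> [44, -20, 1, 18] -> [-20, 1, 18, 44] -> [20, -1, -18, -44]
  [30, -26, -25, -13, 42, 31, -33, -26, 42] -> [42, -26, -33, 31, 42, -13, -25, -26, 30] -> [-42, 26, 33, -31, -42, 13, 25, 26, -30] -> [-42, 26, 33, -31] -> [-42, -31, 26, 33] -> [42, 31, -26, -33]
  [26, 47, 3, -38, -27] -> [-27, -38, 3, 47, 26] -> [27, 38, -3, -47, -26] -> [27, 38, -3, -47] -> [-47, -3, 27, 38] -> [47, 3, -27, -38]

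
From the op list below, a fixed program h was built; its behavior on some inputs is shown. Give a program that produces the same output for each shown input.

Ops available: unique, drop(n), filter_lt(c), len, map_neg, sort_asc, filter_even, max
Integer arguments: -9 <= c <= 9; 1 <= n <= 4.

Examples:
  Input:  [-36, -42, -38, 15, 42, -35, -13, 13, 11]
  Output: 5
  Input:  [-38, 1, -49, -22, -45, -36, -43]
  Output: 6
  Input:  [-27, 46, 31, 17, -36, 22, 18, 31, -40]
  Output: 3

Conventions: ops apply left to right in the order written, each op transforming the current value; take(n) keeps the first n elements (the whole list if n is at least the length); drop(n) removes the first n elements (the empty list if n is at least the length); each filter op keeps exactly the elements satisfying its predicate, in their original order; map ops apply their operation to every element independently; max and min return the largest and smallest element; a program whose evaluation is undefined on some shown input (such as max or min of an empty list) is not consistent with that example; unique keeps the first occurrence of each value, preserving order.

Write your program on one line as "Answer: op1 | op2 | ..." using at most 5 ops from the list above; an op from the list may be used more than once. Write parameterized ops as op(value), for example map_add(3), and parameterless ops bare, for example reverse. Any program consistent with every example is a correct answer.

unique | filter_lt(6) | filter_lt(-3) | sort_asc | len

Check, running the answer program on each example:
  [-36, -42, -38, 15, 42, -35, -13, 13, 11] -> [-36, -42, -38, 15, 42, -35, -13, 13, 11] -> [-36, -42, -38, -35, -13] -> [-36, -42, -38, -35, -13] -> [-42, -38, -36, -35, -13] -> 5
  [-38, 1, -49, -22, -45, -36, -43] -> [-38, 1, -49, -22, -45, -36, -43] -> [-38, 1, -49, -22, -45, -36, -43] -> [-38, -49, -22, -45, -36, -43] -> [-49, -45, -43, -38, -36, -22] -> 6
  [-27, 46, 31, 17, -36, 22, 18, 31, -40] -> [-27, 46, 31, 17, -36, 22, 18, -40] -> [-27, -36, -40] -> [-27, -36, -40] -> [-40, -36, -27] -> 3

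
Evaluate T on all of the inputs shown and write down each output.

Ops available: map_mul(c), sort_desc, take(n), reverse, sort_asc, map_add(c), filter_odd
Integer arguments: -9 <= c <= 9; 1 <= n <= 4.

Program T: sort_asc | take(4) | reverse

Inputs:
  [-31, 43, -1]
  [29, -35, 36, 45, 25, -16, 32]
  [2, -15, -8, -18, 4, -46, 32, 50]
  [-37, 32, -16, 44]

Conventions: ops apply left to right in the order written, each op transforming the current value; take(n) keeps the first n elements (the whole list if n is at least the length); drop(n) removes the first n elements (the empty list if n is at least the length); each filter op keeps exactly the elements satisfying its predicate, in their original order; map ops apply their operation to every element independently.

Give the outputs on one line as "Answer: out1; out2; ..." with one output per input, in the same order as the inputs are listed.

Execution, op by op:
  [-31, 43, -1] -> [-31, -1, 43] -> [-31, -1, 43] -> [43, -1, -31]
  [29, -35, 36, 45, 25, -16, 32] -> [-35, -16, 25, 29, 32, 36, 45] -> [-35, -16, 25, 29] -> [29, 25, -16, -35]
  [2, -15, -8, -18, 4, -46, 32, 50] -> [-46, -18, -15, -8, 2, 4, 32, 50] -> [-46, -18, -15, -8] -> [-8, -15, -18, -46]
  [-37, 32, -16, 44] -> [-37, -16, 32, 44] -> [-37, -16, 32, 44] -> [44, 32, -16, -37]

[43, -1, -31]; [29, 25, -16, -35]; [-8, -15, -18, -46]; [44, 32, -16, -37]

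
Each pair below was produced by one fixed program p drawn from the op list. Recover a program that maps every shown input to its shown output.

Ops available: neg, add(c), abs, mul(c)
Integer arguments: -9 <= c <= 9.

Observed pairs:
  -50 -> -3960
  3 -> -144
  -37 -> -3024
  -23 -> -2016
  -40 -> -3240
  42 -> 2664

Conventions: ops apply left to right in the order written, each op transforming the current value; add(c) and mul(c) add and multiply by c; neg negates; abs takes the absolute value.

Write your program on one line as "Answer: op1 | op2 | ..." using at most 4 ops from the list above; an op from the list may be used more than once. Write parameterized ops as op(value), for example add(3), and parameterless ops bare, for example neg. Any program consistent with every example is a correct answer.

add(-5) | mul(-9) | mul(-8)

Check, running the answer program on each example:
  -50 -> -55 -> 495 -> -3960
  3 -> -2 -> 18 -> -144
  -37 -> -42 -> 378 -> -3024
  -23 -> -28 -> 252 -> -2016
  -40 -> -45 -> 405 -> -3240
  42 -> 37 -> -333 -> 2664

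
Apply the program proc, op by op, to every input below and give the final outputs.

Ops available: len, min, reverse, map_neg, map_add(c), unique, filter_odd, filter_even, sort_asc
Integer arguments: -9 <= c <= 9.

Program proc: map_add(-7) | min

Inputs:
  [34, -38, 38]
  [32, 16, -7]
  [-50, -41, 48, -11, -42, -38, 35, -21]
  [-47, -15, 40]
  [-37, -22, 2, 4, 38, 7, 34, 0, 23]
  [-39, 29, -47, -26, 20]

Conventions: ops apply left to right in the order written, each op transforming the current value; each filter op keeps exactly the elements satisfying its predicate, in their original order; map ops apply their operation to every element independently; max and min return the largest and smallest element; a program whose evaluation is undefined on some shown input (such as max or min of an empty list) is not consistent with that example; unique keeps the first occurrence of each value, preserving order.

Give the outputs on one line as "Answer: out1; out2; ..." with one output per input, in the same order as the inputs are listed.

Execution, op by op:
  [34, -38, 38] -> [27, -45, 31] -> -45
  [32, 16, -7] -> [25, 9, -14] -> -14
  [-50, -41, 48, -11, -42, -38, 35, -21] -> [-57, -48, 41, -18, -49, -45, 28, -28] -> -57
  [-47, -15, 40] -> [-54, -22, 33] -> -54
  [-37, -22, 2, 4, 38, 7, 34, 0, 23] -> [-44, -29, -5, -3, 31, 0, 27, -7, 16] -> -44
  [-39, 29, -47, -26, 20] -> [-46, 22, -54, -33, 13] -> -54

-45; -14; -57; -54; -44; -54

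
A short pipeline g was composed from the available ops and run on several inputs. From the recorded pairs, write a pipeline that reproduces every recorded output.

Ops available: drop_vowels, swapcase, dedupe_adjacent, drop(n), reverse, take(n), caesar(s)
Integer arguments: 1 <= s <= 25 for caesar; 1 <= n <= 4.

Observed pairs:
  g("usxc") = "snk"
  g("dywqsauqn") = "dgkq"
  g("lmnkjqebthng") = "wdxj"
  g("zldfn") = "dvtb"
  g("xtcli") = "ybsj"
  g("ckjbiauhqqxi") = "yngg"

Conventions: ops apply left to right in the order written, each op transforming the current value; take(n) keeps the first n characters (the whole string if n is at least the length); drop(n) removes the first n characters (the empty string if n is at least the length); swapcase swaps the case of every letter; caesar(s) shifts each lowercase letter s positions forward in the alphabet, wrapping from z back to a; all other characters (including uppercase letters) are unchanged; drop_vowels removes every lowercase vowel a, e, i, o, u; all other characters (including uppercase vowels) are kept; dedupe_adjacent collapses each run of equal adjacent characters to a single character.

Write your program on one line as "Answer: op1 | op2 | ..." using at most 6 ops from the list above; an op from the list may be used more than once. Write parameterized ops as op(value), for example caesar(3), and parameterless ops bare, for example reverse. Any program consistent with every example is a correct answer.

caesar(1) | reverse | caesar(3) | take(4) | caesar(12) | drop_vowels

Check, running the answer program on each example:
  "usxc" -> "vtyd" -> "dytv" -> "gbwy" -> "gbwy" -> "snik" -> "snk"
  "dywqsauqn" -> "ezxrtbvro" -> "orvbtrxze" -> "ruyewuach" -> "ruye" -> "dgkq" -> "dgkq"
  "lmnkjqebthng" -> "mnolkrfcuioh" -> "hoiucfrklonm" -> "krlxfiunorqp" -> "krlx" -> "wdxj" -> "wdxj"
  "zldfn" -> "amego" -> "ogema" -> "rjhpd" -> "rjhp" -> "dvtb" -> "dvtb"
  "xtcli" -> "yudmj" -> "jmduy" -> "mpgxb" -> "mpgx" -> "ybsj" -> "ybsj"
  "ckjbiauhqqxi" -> "dlkcjbvirryj" -> "jyrrivbjckld" -> "mbuulyemfnog" -> "mbuu" -> "yngg" -> "yngg"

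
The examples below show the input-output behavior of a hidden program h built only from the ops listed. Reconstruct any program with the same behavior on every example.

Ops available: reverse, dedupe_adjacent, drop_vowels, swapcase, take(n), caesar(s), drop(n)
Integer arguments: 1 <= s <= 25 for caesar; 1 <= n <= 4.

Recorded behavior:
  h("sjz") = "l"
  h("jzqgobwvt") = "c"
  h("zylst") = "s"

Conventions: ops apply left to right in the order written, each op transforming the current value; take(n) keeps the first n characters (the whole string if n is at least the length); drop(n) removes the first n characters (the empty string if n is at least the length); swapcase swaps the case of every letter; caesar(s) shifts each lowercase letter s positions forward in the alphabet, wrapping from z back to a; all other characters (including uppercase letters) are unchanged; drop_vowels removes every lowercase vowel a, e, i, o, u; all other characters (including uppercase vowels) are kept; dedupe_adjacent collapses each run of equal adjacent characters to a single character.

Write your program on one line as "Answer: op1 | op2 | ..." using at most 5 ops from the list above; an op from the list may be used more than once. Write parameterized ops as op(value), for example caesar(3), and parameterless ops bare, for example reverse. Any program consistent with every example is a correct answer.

drop_vowels | caesar(19) | swapcase | take(1) | swapcase

Check, running the answer program on each example:
  "sjz" -> "sjz" -> "lcs" -> "LCS" -> "L" -> "l"
  "jzqgobwvt" -> "jzqgbwvt" -> "csjzupom" -> "CSJZUPOM" -> "C" -> "c"
  "zylst" -> "zylst" -> "srelm" -> "SRELM" -> "S" -> "s"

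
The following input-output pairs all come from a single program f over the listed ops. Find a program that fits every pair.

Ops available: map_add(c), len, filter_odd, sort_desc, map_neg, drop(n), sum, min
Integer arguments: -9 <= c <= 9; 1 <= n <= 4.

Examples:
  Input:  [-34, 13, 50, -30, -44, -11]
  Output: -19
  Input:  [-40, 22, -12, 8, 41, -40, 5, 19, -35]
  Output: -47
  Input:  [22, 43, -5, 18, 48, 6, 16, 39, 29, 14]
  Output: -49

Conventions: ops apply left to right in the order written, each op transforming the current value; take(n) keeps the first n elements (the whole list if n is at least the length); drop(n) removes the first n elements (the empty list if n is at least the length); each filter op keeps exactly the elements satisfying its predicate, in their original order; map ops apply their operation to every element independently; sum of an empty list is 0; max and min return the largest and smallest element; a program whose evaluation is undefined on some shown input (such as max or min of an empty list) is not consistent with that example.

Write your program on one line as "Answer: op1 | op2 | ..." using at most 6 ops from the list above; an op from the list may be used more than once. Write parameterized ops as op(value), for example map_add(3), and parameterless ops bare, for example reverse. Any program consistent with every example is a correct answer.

sort_desc | map_neg | map_add(-6) | filter_odd | min

Check, running the answer program on each example:
  [-34, 13, 50, -30, -44, -11] -> [50, 13, -11, -30, -34, -44] -> [-50, -13, 11, 30, 34, 44] -> [-56, -19, 5, 24, 28, 38] -> [-19, 5] -> -19
  [-40, 22, -12, 8, 41, -40, 5, 19, -35] -> [41, 22, 19, 8, 5, -12, -35, -40, -40] -> [-41, -22, -19, -8, -5, 12, 35, 40, 40] -> [-47, -28, -25, -14, -11, 6, 29, 34, 34] -> [-47, -25, -11, 29] -> -47
  [22, 43, -5, 18, 48, 6, 16, 39, 29, 14] -> [48, 43, 39, 29, 22, 18, 16, 14, 6, -5] -> [-48, -43, -39, -29, -22, -18, -16, -14, -6, 5] -> [-54, -49, -45, -35, -28, -24, -22, -20, -12, -1] -> [-49, -45, -35, -1] -> -49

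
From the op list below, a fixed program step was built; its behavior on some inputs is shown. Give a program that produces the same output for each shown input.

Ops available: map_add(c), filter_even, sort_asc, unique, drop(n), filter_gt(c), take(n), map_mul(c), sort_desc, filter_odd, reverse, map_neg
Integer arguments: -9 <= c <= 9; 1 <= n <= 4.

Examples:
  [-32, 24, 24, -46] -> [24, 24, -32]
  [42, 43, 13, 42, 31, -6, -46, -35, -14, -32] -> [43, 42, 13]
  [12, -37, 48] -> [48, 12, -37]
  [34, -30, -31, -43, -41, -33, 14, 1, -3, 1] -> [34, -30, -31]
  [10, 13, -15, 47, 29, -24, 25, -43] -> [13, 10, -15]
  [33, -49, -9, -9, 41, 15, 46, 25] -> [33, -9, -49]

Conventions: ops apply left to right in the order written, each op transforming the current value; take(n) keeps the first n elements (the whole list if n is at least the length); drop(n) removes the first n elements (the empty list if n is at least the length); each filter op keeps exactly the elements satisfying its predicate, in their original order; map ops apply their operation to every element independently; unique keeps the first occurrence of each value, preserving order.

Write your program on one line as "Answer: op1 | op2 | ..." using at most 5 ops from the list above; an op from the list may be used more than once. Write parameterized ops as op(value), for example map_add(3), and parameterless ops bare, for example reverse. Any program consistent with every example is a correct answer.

take(3) | map_neg | sort_asc | map_neg

Check, running the answer program on each example:
  [-32, 24, 24, -46] -> [-32, 24, 24] -> [32, -24, -24] -> [-24, -24, 32] -> [24, 24, -32]
  [42, 43, 13, 42, 31, -6, -46, -35, -14, -32] -> [42, 43, 13] -> [-42, -43, -13] -> [-43, -42, -13] -> [43, 42, 13]
  [12, -37, 48] -> [12, -37, 48] -> [-12, 37, -48] -> [-48, -12, 37] -> [48, 12, -37]
  [34, -30, -31, -43, -41, -33, 14, 1, -3, 1] -> [34, -30, -31] -> [-34, 30, 31] -> [-34, 30, 31] -> [34, -30, -31]
  [10, 13, -15, 47, 29, -24, 25, -43] -> [10, 13, -15] -> [-10, -13, 15] -> [-13, -10, 15] -> [13, 10, -15]
  [33, -49, -9, -9, 41, 15, 46, 25] -> [33, -49, -9] -> [-33, 49, 9] -> [-33, 9, 49] -> [33, -9, -49]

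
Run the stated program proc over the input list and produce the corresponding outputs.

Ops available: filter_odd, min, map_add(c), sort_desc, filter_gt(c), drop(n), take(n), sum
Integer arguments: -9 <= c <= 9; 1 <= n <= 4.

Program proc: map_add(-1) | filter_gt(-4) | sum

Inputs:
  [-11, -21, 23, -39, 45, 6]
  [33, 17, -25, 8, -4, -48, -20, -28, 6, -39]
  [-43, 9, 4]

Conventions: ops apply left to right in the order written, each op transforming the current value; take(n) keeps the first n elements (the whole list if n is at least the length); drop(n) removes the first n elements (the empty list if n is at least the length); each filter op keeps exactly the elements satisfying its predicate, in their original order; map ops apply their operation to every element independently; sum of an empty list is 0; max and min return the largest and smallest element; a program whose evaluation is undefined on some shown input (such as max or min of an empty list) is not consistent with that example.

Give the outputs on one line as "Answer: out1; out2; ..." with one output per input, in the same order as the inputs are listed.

Execution, op by op:
  [-11, -21, 23, -39, 45, 6] -> [-12, -22, 22, -40, 44, 5] -> [22, 44, 5] -> 71
  [33, 17, -25, 8, -4, -48, -20, -28, 6, -39] -> [32, 16, -26, 7, -5, -49, -21, -29, 5, -40] -> [32, 16, 7, 5] -> 60
  [-43, 9, 4] -> [-44, 8, 3] -> [8, 3] -> 11

71; 60; 11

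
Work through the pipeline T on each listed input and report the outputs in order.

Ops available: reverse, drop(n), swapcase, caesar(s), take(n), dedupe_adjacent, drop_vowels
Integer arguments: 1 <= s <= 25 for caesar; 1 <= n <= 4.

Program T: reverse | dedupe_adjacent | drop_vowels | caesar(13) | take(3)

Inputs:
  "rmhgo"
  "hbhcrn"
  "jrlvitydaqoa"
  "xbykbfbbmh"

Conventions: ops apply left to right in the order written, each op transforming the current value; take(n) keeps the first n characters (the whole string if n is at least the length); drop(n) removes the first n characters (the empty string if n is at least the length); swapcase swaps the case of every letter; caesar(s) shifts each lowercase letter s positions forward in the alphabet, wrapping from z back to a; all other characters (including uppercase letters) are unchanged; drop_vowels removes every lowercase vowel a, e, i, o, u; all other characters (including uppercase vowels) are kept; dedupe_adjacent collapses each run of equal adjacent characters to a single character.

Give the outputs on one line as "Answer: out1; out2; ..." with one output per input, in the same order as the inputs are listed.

"tuz"; "aep"; "dql"; "uzo"

Execution, op by op:
  "rmhgo" -> "oghmr" -> "oghmr" -> "ghmr" -> "tuze" -> "tuz"
  "hbhcrn" -> "nrchbh" -> "nrchbh" -> "nrchbh" -> "aepuou" -> "aep"
  "jrlvitydaqoa" -> "aoqadytivlrj" -> "aoqadytivlrj" -> "qdytvlrj" -> "dqlgiyew" -> "dql"
  "xbykbfbbmh" -> "hmbbfbkybx" -> "hmbfbkybx" -> "hmbfbkybx" -> "uzosoxlok" -> "uzo"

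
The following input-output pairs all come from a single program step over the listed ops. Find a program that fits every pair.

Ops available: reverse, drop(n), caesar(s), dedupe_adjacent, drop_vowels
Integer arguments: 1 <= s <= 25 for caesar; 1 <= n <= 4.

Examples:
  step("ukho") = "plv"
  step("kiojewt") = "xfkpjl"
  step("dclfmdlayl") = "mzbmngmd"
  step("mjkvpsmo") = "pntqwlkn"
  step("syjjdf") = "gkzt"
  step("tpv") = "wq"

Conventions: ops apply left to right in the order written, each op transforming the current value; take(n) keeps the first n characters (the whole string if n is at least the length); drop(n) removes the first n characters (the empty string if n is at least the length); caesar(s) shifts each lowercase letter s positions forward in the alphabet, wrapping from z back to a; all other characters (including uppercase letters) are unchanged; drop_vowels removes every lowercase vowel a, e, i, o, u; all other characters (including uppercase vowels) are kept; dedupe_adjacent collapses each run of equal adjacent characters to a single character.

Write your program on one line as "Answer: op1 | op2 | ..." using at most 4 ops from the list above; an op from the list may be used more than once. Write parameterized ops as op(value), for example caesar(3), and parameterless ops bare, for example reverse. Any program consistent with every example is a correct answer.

dedupe_adjacent | caesar(1) | reverse | drop_vowels

Check, running the answer program on each example:
  "ukho" -> "ukho" -> "vlip" -> "pilv" -> "plv"
  "kiojewt" -> "kiojewt" -> "ljpkfxu" -> "uxfkpjl" -> "xfkpjl"
  "dclfmdlayl" -> "dclfmdlayl" -> "edmgnembzm" -> "mzbmengmde" -> "mzbmngmd"
  "mjkvpsmo" -> "mjkvpsmo" -> "nklwqtnp" -> "pntqwlkn" -> "pntqwlkn"
  "syjjdf" -> "syjdf" -> "tzkeg" -> "gekzt" -> "gkzt"
  "tpv" -> "tpv" -> "uqw" -> "wqu" -> "wq"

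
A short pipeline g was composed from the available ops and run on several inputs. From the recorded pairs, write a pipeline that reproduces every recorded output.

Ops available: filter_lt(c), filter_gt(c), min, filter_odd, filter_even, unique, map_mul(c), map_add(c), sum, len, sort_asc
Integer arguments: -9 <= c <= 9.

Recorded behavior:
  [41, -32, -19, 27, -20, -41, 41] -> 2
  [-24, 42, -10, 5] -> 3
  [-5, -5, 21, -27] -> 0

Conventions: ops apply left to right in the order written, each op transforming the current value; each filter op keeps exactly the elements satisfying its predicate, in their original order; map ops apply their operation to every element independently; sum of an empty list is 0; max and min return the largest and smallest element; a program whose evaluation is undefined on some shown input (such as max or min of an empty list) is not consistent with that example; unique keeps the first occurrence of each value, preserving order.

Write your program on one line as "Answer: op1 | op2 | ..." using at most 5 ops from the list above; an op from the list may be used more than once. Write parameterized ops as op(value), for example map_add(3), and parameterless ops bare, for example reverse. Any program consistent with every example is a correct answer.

filter_even | sort_asc | map_mul(2) | len

Check, running the answer program on each example:
  [41, -32, -19, 27, -20, -41, 41] -> [-32, -20] -> [-32, -20] -> [-64, -40] -> 2
  [-24, 42, -10, 5] -> [-24, 42, -10] -> [-24, -10, 42] -> [-48, -20, 84] -> 3
  [-5, -5, 21, -27] -> [] -> [] -> [] -> 0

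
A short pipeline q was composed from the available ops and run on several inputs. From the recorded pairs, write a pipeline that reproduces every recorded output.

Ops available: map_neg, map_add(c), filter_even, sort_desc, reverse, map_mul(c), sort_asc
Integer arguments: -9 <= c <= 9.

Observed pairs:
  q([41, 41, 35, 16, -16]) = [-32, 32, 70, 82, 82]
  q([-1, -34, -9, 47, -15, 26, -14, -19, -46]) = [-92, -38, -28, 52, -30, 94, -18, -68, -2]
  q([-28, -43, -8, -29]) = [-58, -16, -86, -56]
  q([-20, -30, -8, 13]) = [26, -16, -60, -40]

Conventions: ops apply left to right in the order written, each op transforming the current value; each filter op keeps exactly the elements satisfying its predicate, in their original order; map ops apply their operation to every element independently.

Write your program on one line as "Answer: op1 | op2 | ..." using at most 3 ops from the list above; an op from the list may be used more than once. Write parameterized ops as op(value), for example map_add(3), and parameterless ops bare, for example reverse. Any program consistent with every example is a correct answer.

map_mul(-2) | reverse | map_neg

Check, running the answer program on each example:
  [41, 41, 35, 16, -16] -> [-82, -82, -70, -32, 32] -> [32, -32, -70, -82, -82] -> [-32, 32, 70, 82, 82]
  [-1, -34, -9, 47, -15, 26, -14, -19, -46] -> [2, 68, 18, -94, 30, -52, 28, 38, 92] -> [92, 38, 28, -52, 30, -94, 18, 68, 2] -> [-92, -38, -28, 52, -30, 94, -18, -68, -2]
  [-28, -43, -8, -29] -> [56, 86, 16, 58] -> [58, 16, 86, 56] -> [-58, -16, -86, -56]
  [-20, -30, -8, 13] -> [40, 60, 16, -26] -> [-26, 16, 60, 40] -> [26, -16, -60, -40]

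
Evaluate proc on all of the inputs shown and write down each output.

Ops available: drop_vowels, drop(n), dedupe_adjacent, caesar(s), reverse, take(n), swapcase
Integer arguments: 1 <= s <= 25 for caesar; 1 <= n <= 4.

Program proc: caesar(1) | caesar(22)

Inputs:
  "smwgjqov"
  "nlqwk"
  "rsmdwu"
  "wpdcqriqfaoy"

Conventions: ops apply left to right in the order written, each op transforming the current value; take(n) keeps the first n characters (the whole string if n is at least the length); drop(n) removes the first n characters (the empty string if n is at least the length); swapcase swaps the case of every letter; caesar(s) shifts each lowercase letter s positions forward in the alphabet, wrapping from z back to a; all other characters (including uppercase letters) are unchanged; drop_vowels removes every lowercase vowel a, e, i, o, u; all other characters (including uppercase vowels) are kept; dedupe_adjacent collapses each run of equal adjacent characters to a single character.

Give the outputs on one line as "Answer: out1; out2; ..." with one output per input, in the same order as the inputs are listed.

"pjtdgnls"; "kinth"; "opjatr"; "tmaznofncxlv"

Execution, op by op:
  "smwgjqov" -> "tnxhkrpw" -> "pjtdgnls"
  "nlqwk" -> "omrxl" -> "kinth"
  "rsmdwu" -> "stnexv" -> "opjatr"
  "wpdcqriqfaoy" -> "xqedrsjrgbpz" -> "tmaznofncxlv"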